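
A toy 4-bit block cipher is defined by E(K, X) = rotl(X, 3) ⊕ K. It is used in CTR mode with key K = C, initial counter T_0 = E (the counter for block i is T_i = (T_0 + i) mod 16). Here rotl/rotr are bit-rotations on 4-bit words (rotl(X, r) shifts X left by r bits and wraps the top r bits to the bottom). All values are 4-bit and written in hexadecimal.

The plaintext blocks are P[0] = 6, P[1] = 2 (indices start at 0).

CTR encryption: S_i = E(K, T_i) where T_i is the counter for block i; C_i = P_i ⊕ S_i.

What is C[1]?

C[0]: T = E, S = E(K, T) = B; 6 ⊕ B = D.
C[1]: T = F, S = E(K, T) = 3; 2 ⊕ 3 = 1.

C[1] = 1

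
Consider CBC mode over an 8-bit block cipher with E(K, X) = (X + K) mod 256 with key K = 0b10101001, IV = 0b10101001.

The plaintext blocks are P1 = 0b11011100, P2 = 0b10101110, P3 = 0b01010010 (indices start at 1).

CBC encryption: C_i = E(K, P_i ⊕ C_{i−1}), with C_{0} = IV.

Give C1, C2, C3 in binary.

C1 = 0b00011110, C2 = 0b01011001, C3 = 0b10110100

C1: P1 ⊕ 0b10101001 = 0b01110101; E(K, 0b01110101) = 0b00011110.
C2: P2 ⊕ 0b00011110 = 0b10110000; E(K, 0b10110000) = 0b01011001.
C3: P3 ⊕ 0b01011001 = 0b00001011; E(K, 0b00001011) = 0b10110100.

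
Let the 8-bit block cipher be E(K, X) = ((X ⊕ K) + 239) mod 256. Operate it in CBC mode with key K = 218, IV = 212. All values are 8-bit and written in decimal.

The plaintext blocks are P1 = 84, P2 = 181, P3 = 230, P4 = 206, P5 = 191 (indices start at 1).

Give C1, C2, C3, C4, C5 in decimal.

CBC encryption: C_i = E(K, P_i ⊕ C_{i−1}), with C_{0} = IV.
C1: P1 ⊕ 212 = 128; E(K, 128) = 73.
C2: P2 ⊕ 73 = 252; E(K, 252) = 21.
C3: P3 ⊕ 21 = 243; E(K, 243) = 24.
C4: P4 ⊕ 24 = 214; E(K, 214) = 251.
C5: P5 ⊕ 251 = 68; E(K, 68) = 141.

C1 = 73, C2 = 21, C3 = 24, C4 = 251, C5 = 141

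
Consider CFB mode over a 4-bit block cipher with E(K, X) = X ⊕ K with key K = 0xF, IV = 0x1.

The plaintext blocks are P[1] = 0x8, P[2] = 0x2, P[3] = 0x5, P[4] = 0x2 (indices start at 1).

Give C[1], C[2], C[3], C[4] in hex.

CFB encryption: C_i = P_i ⊕ E(K, C_{i−1}), with C_{0} = IV.
C[1]: E(K, 0x1) = 0xE; 0x8 ⊕ 0xE = 0x6.
C[2]: E(K, 0x6) = 0x9; 0x2 ⊕ 0x9 = 0xB.
C[3]: E(K, 0xB) = 0x4; 0x5 ⊕ 0x4 = 0x1.
C[4]: E(K, 0x1) = 0xE; 0x2 ⊕ 0xE = 0xC.

C[1] = 0x6, C[2] = 0xB, C[3] = 0x1, C[4] = 0xC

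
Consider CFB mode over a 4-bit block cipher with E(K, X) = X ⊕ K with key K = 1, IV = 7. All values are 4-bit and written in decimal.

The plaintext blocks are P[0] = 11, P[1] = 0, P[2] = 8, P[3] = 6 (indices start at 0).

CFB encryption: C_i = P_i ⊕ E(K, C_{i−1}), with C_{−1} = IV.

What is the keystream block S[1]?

C[0]: E(K, 7) = 6; 11 ⊕ 6 = 13.
C[1]: E(K, 13) = 12; 0 ⊕ 12 = 12.
So S[1] = 12.

12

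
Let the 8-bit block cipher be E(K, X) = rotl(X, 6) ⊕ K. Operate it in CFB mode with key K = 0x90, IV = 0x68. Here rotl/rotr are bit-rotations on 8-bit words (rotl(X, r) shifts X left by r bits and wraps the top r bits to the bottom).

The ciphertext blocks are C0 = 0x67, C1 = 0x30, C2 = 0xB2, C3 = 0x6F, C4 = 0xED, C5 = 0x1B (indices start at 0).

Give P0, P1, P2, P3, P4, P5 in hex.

CFB decryption: P_i = C_i ⊕ E(K, C_{i−1}), with C_{−1} = IV.
P0: E(K, 0x68) = 0x8A; 0x67 ⊕ 0x8A = 0xED.
P1: E(K, 0x67) = 0x49; 0x30 ⊕ 0x49 = 0x79.
P2: E(K, 0x30) = 0x9C; 0xB2 ⊕ 0x9C = 0x2E.
P3: E(K, 0xB2) = 0x3C; 0x6F ⊕ 0x3C = 0x53.
P4: E(K, 0x6F) = 0x4B; 0xED ⊕ 0x4B = 0xA6.
P5: E(K, 0xED) = 0xEB; 0x1B ⊕ 0xEB = 0xF0.

P0 = 0xED, P1 = 0x79, P2 = 0x2E, P3 = 0x53, P4 = 0xA6, P5 = 0xF0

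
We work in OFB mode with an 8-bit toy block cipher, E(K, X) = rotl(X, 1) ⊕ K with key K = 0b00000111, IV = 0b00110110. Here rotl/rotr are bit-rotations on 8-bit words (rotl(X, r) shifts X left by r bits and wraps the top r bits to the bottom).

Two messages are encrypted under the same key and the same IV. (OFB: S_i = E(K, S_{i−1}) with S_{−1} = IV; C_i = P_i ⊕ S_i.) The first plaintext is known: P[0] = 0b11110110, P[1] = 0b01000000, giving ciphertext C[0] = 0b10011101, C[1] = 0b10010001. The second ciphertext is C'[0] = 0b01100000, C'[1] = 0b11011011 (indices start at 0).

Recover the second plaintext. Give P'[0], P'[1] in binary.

In OFB with a reused IV, both messages share the same keystream S_i, so C_i ⊕ C'_i = P_i ⊕ P'_i and thus P'_i = P_i ⊕ C_i ⊕ C'_i.
P'[0]: 0b11110110 ⊕ 0b10011101 ⊕ 0b01100000 = 0b00001011.
P'[1]: 0b01000000 ⊕ 0b10010001 ⊕ 0b11011011 = 0b00001010.

P'[0] = 0b00001011, P'[1] = 0b00001010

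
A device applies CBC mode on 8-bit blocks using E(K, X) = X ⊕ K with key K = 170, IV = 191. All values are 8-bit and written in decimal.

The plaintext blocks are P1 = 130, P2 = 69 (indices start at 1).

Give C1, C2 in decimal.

CBC encryption: C_i = E(K, P_i ⊕ C_{i−1}), with C_{0} = IV.
C1: P1 ⊕ 191 = 61; E(K, 61) = 151.
C2: P2 ⊕ 151 = 210; E(K, 210) = 120.

C1 = 151, C2 = 120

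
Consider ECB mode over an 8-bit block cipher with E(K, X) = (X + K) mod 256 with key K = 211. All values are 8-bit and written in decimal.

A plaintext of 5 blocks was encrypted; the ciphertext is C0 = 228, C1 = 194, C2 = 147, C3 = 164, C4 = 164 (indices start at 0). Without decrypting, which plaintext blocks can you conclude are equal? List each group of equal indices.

P3 = P4

ECB encrypts each block independently with the same key, so equal ciphertext blocks imply equal plaintext blocks.
C3 = C4 = 164, so P3 = P4.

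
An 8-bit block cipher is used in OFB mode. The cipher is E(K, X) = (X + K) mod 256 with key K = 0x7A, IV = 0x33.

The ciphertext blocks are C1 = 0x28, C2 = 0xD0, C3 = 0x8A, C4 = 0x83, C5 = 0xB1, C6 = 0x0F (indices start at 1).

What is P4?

P4 = 0x98

OFB decryption: S_i = E(K, S_{i−1}) with S_{0} = IV; P_i = C_i ⊕ S_i.
P1: S = E(K, 0x33) = 0xAD; 0x28 ⊕ 0xAD = 0x85.
P2: S = E(K, 0xAD) = 0x27; 0xD0 ⊕ 0x27 = 0xF7.
P3: S = E(K, 0x27) = 0xA1; 0x8A ⊕ 0xA1 = 0x2B.
P4: S = E(K, 0xA1) = 0x1B; 0x83 ⊕ 0x1B = 0x98.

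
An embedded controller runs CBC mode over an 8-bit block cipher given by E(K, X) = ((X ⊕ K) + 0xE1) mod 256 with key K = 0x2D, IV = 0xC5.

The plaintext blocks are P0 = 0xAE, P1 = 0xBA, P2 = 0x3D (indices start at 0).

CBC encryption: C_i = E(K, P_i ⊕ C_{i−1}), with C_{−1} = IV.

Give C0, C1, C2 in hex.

C0 = 0x27, C1 = 0x91, C2 = 0x62

C0: P0 ⊕ 0xC5 = 0x6B; E(K, 0x6B) = 0x27.
C1: P1 ⊕ 0x27 = 0x9D; E(K, 0x9D) = 0x91.
C2: P2 ⊕ 0x91 = 0xAC; E(K, 0xAC) = 0x62.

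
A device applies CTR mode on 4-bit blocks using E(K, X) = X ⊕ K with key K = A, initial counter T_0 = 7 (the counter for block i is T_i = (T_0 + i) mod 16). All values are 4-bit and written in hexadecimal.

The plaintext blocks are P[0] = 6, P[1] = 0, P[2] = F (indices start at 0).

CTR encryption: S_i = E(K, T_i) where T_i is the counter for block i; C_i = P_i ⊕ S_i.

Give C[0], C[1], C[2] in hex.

C[0] = B, C[1] = 2, C[2] = C

C[0]: T = 7, S = E(K, T) = D; 6 ⊕ D = B.
C[1]: T = 8, S = E(K, T) = 2; 0 ⊕ 2 = 2.
C[2]: T = 9, S = E(K, T) = 3; F ⊕ 3 = C.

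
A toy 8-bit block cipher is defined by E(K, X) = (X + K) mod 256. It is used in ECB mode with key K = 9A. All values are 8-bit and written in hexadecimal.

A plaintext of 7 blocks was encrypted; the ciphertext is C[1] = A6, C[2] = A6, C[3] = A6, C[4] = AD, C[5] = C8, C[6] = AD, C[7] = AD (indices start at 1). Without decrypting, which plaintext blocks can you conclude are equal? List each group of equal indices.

ECB encrypts each block independently with the same key, so equal ciphertext blocks imply equal plaintext blocks.
C[1] = C[2] = C[3] = A6, so P[1] = P[2] = P[3].
C[4] = C[6] = C[7] = AD, so P[4] = P[6] = P[7].

P[1] = P[2] = P[3]; P[4] = P[6] = P[7]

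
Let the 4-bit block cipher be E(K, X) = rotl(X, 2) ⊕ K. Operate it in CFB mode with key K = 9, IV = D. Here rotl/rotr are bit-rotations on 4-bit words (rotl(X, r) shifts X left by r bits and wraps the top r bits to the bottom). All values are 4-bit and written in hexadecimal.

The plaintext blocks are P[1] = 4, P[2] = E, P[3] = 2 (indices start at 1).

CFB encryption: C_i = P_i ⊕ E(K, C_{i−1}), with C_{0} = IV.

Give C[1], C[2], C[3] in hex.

C[1] = A, C[2] = D, C[3] = C

C[1]: E(K, D) = E; 4 ⊕ E = A.
C[2]: E(K, A) = 3; E ⊕ 3 = D.
C[3]: E(K, D) = E; 2 ⊕ E = C.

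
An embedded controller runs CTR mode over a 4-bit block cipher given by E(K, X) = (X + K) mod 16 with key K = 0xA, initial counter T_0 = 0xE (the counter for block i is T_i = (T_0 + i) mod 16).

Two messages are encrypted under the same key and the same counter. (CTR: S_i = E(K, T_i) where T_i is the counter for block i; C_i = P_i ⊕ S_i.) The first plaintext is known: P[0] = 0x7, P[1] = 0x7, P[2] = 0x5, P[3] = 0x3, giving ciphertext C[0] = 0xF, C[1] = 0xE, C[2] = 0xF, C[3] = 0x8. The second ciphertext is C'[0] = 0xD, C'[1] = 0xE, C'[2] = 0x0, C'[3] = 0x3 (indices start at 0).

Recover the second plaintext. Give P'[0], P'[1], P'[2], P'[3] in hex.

P'[0] = 0x5, P'[1] = 0x7, P'[2] = 0xA, P'[3] = 0x8

In CTR with a reused counter, both messages share the same keystream S_i, so C_i ⊕ C'_i = P_i ⊕ P'_i and thus P'_i = P_i ⊕ C_i ⊕ C'_i.
P'[0]: 0x7 ⊕ 0xF ⊕ 0xD = 0x5.
P'[1]: 0x7 ⊕ 0xE ⊕ 0xE = 0x7.
P'[2]: 0x5 ⊕ 0xF ⊕ 0x0 = 0xA.
P'[3]: 0x3 ⊕ 0x8 ⊕ 0x3 = 0x8.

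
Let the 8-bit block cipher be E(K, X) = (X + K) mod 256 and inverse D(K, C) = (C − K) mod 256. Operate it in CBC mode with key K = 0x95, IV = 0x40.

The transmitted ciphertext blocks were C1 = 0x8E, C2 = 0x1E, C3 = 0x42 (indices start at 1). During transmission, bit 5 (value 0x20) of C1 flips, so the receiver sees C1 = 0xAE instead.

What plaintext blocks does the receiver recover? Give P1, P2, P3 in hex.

P1 = 0x59, P2 = 0x27, P3 = 0xB3

CBC decryption: P_i = D(K, C_i) ⊕ C_{i−1}, with C_{0} = IV.
Only C1 changed, to 0xAE. In CBC, a change in C_i garbles P_i and flips the same bit in P_{i+1}. Decrypting the received ciphertext:
P1: D(K, 0xAE) = 0x19; 0x19 ⊕ 0x40 = 0x59.
P2: D(K, 0x1E) = 0x89; 0x89 ⊕ 0xAE = 0x27.
P3: D(K, 0x42) = 0xAD; 0xAD ⊕ 0x1E = 0xB3.
Blocks that differ from the original plaintext: P1, P2.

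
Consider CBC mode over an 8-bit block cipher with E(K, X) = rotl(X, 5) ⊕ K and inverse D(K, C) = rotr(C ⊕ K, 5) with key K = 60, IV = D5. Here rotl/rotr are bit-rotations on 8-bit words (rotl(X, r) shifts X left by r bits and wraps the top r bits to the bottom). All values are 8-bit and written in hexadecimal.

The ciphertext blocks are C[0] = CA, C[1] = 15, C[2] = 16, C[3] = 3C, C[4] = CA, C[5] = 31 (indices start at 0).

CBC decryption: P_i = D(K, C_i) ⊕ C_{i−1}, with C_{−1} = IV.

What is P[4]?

P[4]: D(K, CA) = 55; 55 ⊕ 3C = 69.

P[4] = 69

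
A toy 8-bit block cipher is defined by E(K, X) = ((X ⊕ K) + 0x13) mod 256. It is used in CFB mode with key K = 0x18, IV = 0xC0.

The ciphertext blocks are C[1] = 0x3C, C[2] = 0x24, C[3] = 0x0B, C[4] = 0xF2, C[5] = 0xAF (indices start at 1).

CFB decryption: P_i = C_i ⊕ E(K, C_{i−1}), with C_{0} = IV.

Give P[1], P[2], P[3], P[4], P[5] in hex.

P[1] = 0xD7, P[2] = 0x13, P[3] = 0x44, P[4] = 0xD4, P[5] = 0x52

P[1]: E(K, 0xC0) = 0xEB; 0x3C ⊕ 0xEB = 0xD7.
P[2]: E(K, 0x3C) = 0x37; 0x24 ⊕ 0x37 = 0x13.
P[3]: E(K, 0x24) = 0x4F; 0x0B ⊕ 0x4F = 0x44.
P[4]: E(K, 0x0B) = 0x26; 0xF2 ⊕ 0x26 = 0xD4.
P[5]: E(K, 0xF2) = 0xFD; 0xAF ⊕ 0xFD = 0x52.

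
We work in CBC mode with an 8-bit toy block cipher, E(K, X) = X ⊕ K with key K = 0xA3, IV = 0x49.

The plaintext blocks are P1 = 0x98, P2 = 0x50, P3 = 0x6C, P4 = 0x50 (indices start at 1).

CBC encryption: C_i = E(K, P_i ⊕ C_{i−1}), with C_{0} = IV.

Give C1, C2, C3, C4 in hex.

C1: P1 ⊕ 0x49 = 0xD1; E(K, 0xD1) = 0x72.
C2: P2 ⊕ 0x72 = 0x22; E(K, 0x22) = 0x81.
C3: P3 ⊕ 0x81 = 0xED; E(K, 0xED) = 0x4E.
C4: P4 ⊕ 0x4E = 0x1E; E(K, 0x1E) = 0xBD.

C1 = 0x72, C2 = 0x81, C3 = 0x4E, C4 = 0xBD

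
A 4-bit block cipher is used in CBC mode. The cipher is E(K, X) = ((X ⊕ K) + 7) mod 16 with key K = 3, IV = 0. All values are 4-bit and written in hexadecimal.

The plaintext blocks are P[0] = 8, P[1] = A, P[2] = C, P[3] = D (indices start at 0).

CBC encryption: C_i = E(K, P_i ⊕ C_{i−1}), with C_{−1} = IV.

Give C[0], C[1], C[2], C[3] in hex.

C[0] = 2, C[1] = 2, C[2] = 4, C[3] = 1

C[0]: P[0] ⊕ 0 = 8; E(K, 8) = 2.
C[1]: P[1] ⊕ 2 = 8; E(K, 8) = 2.
C[2]: P[2] ⊕ 2 = E; E(K, E) = 4.
C[3]: P[3] ⊕ 4 = 9; E(K, 9) = 1.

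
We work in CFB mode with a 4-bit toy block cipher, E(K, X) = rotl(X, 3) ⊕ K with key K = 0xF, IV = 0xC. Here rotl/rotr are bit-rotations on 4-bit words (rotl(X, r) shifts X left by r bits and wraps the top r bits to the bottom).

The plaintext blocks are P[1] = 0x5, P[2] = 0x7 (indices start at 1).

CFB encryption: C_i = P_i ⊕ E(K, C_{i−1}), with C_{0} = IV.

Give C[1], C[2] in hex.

C[1] = 0xC, C[2] = 0xE

C[1]: E(K, 0xC) = 0x9; 0x5 ⊕ 0x9 = 0xC.
C[2]: E(K, 0xC) = 0x9; 0x7 ⊕ 0x9 = 0xE.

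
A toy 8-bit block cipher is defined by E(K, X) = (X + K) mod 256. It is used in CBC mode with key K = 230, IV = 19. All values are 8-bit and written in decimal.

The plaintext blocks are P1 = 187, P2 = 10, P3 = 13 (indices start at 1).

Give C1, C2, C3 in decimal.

C1 = 142, C2 = 106, C3 = 77

CBC encryption: C_i = E(K, P_i ⊕ C_{i−1}), with C_{0} = IV.
C1: P1 ⊕ 19 = 168; E(K, 168) = 142.
C2: P2 ⊕ 142 = 132; E(K, 132) = 106.
C3: P3 ⊕ 106 = 103; E(K, 103) = 77.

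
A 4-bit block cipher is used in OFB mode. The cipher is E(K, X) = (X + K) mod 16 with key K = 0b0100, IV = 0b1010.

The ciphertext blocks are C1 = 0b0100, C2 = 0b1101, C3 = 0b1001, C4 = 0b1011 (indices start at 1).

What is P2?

OFB decryption: S_i = E(K, S_{i−1}) with S_{0} = IV; P_i = C_i ⊕ S_i.
P1: S = E(K, 0b1010) = 0b1110; 0b0100 ⊕ 0b1110 = 0b1010.
P2: S = E(K, 0b1110) = 0b0010; 0b1101 ⊕ 0b0010 = 0b1111.

P2 = 0b1111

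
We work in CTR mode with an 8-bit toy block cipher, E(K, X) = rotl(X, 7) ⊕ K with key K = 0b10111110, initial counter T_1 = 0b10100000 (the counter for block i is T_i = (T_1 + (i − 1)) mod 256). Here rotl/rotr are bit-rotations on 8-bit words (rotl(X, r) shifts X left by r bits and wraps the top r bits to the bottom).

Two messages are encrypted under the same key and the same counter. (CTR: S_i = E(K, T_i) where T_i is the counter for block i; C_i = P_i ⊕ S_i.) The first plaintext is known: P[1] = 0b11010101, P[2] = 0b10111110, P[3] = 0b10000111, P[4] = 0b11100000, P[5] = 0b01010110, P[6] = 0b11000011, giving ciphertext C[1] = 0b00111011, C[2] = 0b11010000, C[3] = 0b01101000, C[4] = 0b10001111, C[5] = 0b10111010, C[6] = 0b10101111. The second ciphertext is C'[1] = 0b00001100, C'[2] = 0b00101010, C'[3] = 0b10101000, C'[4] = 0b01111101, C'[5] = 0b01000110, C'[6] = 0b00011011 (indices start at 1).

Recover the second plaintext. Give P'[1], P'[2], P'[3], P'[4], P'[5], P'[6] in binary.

In CTR with a reused counter, both messages share the same keystream S_i, so C_i ⊕ C'_i = P_i ⊕ P'_i and thus P'_i = P_i ⊕ C_i ⊕ C'_i.
P'[1]: 0b11010101 ⊕ 0b00111011 ⊕ 0b00001100 = 0b11100010.
P'[2]: 0b10111110 ⊕ 0b11010000 ⊕ 0b00101010 = 0b01000100.
P'[3]: 0b10000111 ⊕ 0b01101000 ⊕ 0b10101000 = 0b01000111.
P'[4]: 0b11100000 ⊕ 0b10001111 ⊕ 0b01111101 = 0b00010010.
P'[5]: 0b01010110 ⊕ 0b10111010 ⊕ 0b01000110 = 0b10101010.
P'[6]: 0b11000011 ⊕ 0b10101111 ⊕ 0b00011011 = 0b01110111.

P'[1] = 0b11100010, P'[2] = 0b01000100, P'[3] = 0b01000111, P'[4] = 0b00010010, P'[5] = 0b10101010, P'[6] = 0b01110111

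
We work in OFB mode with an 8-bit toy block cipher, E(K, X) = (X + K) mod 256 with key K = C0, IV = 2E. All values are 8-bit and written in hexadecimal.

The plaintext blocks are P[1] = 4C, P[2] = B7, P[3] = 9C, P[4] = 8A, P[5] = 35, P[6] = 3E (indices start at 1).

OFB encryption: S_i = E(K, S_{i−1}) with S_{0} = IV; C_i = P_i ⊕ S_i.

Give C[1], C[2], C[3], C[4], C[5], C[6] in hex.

C[1] = A2, C[2] = 19, C[3] = F2, C[4] = A4, C[5] = DB, C[6] = 90

C[1]: S = E(K, 2E) = EE; 4C ⊕ EE = A2.
C[2]: S = E(K, EE) = AE; B7 ⊕ AE = 19.
C[3]: S = E(K, AE) = 6E; 9C ⊕ 6E = F2.
C[4]: S = E(K, 6E) = 2E; 8A ⊕ 2E = A4.
C[5]: S = E(K, 2E) = EE; 35 ⊕ EE = DB.
C[6]: S = E(K, EE) = AE; 3E ⊕ AE = 90.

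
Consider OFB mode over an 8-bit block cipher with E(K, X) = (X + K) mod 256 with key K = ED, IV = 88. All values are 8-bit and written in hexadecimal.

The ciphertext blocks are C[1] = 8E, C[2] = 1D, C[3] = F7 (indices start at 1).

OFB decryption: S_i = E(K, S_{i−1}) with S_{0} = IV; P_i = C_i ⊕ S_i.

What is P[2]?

P[1]: S = E(K, 88) = 75; 8E ⊕ 75 = FB.
P[2]: S = E(K, 75) = 62; 1D ⊕ 62 = 7F.

P[2] = 7F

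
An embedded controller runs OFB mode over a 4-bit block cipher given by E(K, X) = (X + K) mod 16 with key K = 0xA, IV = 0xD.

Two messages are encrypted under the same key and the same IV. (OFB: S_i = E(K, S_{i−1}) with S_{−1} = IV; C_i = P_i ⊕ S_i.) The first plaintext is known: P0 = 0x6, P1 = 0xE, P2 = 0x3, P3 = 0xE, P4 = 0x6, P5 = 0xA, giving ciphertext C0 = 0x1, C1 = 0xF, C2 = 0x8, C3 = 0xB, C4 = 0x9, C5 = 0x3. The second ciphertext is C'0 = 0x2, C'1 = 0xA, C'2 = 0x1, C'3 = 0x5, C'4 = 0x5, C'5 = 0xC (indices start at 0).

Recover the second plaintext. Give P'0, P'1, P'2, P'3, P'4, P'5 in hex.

P'0 = 0x5, P'1 = 0xB, P'2 = 0xA, P'3 = 0x0, P'4 = 0xA, P'5 = 0x5

In OFB with a reused IV, both messages share the same keystream S_i, so C_i ⊕ C'_i = P_i ⊕ P'_i and thus P'_i = P_i ⊕ C_i ⊕ C'_i.
P'0: 0x6 ⊕ 0x1 ⊕ 0x2 = 0x5.
P'1: 0xE ⊕ 0xF ⊕ 0xA = 0xB.
P'2: 0x3 ⊕ 0x8 ⊕ 0x1 = 0xA.
P'3: 0xE ⊕ 0xB ⊕ 0x5 = 0x0.
P'4: 0x6 ⊕ 0x9 ⊕ 0x5 = 0xA.
P'5: 0xA ⊕ 0x3 ⊕ 0xC = 0x5.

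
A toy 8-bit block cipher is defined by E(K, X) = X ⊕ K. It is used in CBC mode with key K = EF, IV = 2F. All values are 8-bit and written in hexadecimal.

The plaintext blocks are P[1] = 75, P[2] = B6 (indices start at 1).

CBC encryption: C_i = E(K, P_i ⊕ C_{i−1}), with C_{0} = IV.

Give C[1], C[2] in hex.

C[1]: P[1] ⊕ 2F = 5A; E(K, 5A) = B5.
C[2]: P[2] ⊕ B5 = 03; E(K, 03) = EC.

C[1] = B5, C[2] = EC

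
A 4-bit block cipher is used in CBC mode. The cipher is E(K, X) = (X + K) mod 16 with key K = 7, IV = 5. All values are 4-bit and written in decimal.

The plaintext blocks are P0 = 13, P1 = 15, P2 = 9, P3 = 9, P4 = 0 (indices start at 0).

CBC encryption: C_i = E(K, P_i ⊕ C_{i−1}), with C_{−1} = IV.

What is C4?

C4 = 10

C0: P0 ⊕ 5 = 8; E(K, 8) = 15.
C1: P1 ⊕ 15 = 0; E(K, 0) = 7.
C2: P2 ⊕ 7 = 14; E(K, 14) = 5.
C3: P3 ⊕ 5 = 12; E(K, 12) = 3.
C4: P4 ⊕ 3 = 3; E(K, 3) = 10.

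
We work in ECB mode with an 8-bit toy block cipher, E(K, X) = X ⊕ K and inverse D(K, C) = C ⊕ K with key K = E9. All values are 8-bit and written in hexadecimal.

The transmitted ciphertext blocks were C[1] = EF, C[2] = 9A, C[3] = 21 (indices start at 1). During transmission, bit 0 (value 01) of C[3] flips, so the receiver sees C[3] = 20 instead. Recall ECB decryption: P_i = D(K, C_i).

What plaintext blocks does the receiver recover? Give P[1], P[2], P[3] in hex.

P[1] = 06, P[2] = 73, P[3] = C9

Only C[3] changed, to 20. In ECB, a change in C_i affects only P_i. Decrypting the received ciphertext:
P[1]: D(K, EF) = 06.
P[2]: D(K, 9A) = 73.
P[3]: D(K, 20) = C9.
Blocks that differ from the original plaintext: P[3].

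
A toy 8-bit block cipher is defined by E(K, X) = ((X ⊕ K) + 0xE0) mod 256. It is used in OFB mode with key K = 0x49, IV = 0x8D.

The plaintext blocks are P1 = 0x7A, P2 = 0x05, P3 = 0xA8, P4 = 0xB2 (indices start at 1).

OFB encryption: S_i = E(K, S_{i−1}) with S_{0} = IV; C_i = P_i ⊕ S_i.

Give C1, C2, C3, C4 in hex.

C1: S = E(K, 0x8D) = 0xA4; 0x7A ⊕ 0xA4 = 0xDE.
C2: S = E(K, 0xA4) = 0xCD; 0x05 ⊕ 0xCD = 0xC8.
C3: S = E(K, 0xCD) = 0x64; 0xA8 ⊕ 0x64 = 0xCC.
C4: S = E(K, 0x64) = 0x0D; 0xB2 ⊕ 0x0D = 0xBF.

C1 = 0xDE, C2 = 0xC8, C3 = 0xCC, C4 = 0xBF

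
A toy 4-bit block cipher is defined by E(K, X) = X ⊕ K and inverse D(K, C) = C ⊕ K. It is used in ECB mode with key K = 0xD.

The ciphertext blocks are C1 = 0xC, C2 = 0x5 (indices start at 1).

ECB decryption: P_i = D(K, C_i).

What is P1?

P1 = 0x1

P1: D(K, 0xC) = 0x1.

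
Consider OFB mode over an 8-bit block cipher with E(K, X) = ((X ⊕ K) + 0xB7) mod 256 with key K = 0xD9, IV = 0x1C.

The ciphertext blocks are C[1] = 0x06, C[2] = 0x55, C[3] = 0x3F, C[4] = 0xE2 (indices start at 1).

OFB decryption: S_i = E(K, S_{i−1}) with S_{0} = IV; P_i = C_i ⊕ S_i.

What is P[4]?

P[1]: S = E(K, 0x1C) = 0x7C; 0x06 ⊕ 0x7C = 0x7A.
P[2]: S = E(K, 0x7C) = 0x5C; 0x55 ⊕ 0x5C = 0x09.
P[3]: S = E(K, 0x5C) = 0x3C; 0x3F ⊕ 0x3C = 0x03.
P[4]: S = E(K, 0x3C) = 0x9C; 0xE2 ⊕ 0x9C = 0x7E.

P[4] = 0x7E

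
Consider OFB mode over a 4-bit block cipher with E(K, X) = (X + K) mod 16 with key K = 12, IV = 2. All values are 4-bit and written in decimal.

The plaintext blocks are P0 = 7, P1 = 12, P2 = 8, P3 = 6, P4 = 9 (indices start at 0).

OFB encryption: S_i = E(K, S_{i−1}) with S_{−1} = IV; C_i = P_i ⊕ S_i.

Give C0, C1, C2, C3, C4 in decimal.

C0 = 9, C1 = 6, C2 = 14, C3 = 4, C4 = 7

C0: S = E(K, 2) = 14; 7 ⊕ 14 = 9.
C1: S = E(K, 14) = 10; 12 ⊕ 10 = 6.
C2: S = E(K, 10) = 6; 8 ⊕ 6 = 14.
C3: S = E(K, 6) = 2; 6 ⊕ 2 = 4.
C4: S = E(K, 2) = 14; 9 ⊕ 14 = 7.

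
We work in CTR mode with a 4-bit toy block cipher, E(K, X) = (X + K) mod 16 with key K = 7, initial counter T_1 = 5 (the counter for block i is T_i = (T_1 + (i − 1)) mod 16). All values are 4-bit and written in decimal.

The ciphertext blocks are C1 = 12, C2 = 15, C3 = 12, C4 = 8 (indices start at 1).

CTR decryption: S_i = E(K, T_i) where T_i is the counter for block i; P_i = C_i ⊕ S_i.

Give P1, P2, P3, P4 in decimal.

P1 = 0, P2 = 2, P3 = 2, P4 = 7

P1: T = 5, S = E(K, T) = 12; 12 ⊕ 12 = 0.
P2: T = 6, S = E(K, T) = 13; 15 ⊕ 13 = 2.
P3: T = 7, S = E(K, T) = 14; 12 ⊕ 14 = 2.
P4: T = 8, S = E(K, T) = 15; 8 ⊕ 15 = 7.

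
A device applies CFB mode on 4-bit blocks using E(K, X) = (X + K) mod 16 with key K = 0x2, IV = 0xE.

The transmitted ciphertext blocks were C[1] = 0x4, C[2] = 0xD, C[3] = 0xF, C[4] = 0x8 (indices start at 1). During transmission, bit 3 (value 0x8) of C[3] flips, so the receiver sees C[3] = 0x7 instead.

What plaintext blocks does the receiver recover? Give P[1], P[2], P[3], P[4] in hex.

CFB decryption: P_i = C_i ⊕ E(K, C_{i−1}), with C_{0} = IV.
Only C[3] changed, to 0x7. In CFB, a change in C_i flips the same bit in P_i and garbles P_{i+1}. Decrypting the received ciphertext:
P[1]: E(K, 0xE) = 0x0; 0x4 ⊕ 0x0 = 0x4.
P[2]: E(K, 0x4) = 0x6; 0xD ⊕ 0x6 = 0xB.
P[3]: E(K, 0xD) = 0xF; 0x7 ⊕ 0xF = 0x8.
P[4]: E(K, 0x7) = 0x9; 0x8 ⊕ 0x9 = 0x1.
Blocks that differ from the original plaintext: P[3], P[4].

P[1] = 0x4, P[2] = 0xB, P[3] = 0x8, P[4] = 0x1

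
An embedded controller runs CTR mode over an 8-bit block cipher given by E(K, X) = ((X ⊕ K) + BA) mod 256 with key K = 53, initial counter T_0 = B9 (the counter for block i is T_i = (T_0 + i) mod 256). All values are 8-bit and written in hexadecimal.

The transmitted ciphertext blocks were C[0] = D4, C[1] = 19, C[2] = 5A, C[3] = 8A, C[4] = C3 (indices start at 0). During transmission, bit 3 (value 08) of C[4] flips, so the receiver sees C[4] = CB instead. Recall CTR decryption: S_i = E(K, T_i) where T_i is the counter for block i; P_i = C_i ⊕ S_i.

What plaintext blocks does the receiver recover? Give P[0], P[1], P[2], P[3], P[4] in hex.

P[0] = 70, P[1] = BA, P[2] = F8, P[3] = 23, P[4] = 63

Only C[4] changed, to CB. In CTR, a change in C_i flips the same bit in P_i only; the keystream is unaffected. Decrypting the received ciphertext:
P[0]: T = B9, S = E(K, T) = A4; D4 ⊕ A4 = 70.
P[1]: T = BA, S = E(K, T) = A3; 19 ⊕ A3 = BA.
P[2]: T = BB, S = E(K, T) = A2; 5A ⊕ A2 = F8.
P[3]: T = BC, S = E(K, T) = A9; 8A ⊕ A9 = 23.
P[4]: T = BD, S = E(K, T) = A8; CB ⊕ A8 = 63.
Blocks that differ from the original plaintext: P[4].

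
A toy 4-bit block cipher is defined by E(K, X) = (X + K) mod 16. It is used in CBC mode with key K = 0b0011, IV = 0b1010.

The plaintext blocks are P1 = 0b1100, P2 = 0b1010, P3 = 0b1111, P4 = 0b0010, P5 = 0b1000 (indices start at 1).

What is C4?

C4 = 0b0001

CBC encryption: C_i = E(K, P_i ⊕ C_{i−1}), with C_{0} = IV.
C1: P1 ⊕ 0b1010 = 0b0110; E(K, 0b0110) = 0b1001.
C2: P2 ⊕ 0b1001 = 0b0011; E(K, 0b0011) = 0b0110.
C3: P3 ⊕ 0b0110 = 0b1001; E(K, 0b1001) = 0b1100.
C4: P4 ⊕ 0b1100 = 0b1110; E(K, 0b1110) = 0b0001.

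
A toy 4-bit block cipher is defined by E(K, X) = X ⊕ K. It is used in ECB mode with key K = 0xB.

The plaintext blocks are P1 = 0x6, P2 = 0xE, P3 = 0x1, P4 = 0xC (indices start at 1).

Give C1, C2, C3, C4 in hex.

C1 = 0xD, C2 = 0x5, C3 = 0xA, C4 = 0x7

ECB encryption: C_i = E(K, P_i).
C1: E(K, 0x6) = 0xD.
C2: E(K, 0xE) = 0x5.
C3: E(K, 0x1) = 0xA.
C4: E(K, 0xC) = 0x7.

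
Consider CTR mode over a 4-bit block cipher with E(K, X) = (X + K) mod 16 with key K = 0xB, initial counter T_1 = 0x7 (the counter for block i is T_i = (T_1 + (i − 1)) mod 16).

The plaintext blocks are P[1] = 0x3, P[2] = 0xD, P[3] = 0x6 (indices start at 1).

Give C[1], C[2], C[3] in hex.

CTR encryption: S_i = E(K, T_i) where T_i is the counter for block i; C_i = P_i ⊕ S_i.
C[1]: T = 0x7, S = E(K, T) = 0x2; 0x3 ⊕ 0x2 = 0x1.
C[2]: T = 0x8, S = E(K, T) = 0x3; 0xD ⊕ 0x3 = 0xE.
C[3]: T = 0x9, S = E(K, T) = 0x4; 0x6 ⊕ 0x4 = 0x2.

C[1] = 0x1, C[2] = 0xE, C[3] = 0x2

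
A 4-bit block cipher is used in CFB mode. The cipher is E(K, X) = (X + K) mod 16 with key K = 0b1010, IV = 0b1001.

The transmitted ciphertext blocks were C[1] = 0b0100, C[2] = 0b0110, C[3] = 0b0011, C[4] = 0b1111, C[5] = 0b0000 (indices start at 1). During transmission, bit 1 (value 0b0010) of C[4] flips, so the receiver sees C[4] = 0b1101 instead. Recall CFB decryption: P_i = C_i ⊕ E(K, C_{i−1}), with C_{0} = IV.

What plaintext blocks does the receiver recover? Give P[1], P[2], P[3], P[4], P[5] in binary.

P[1] = 0b0111, P[2] = 0b1000, P[3] = 0b0011, P[4] = 0b0000, P[5] = 0b0111

Only C[4] changed, to 0b1101. In CFB, a change in C_i flips the same bit in P_i and garbles P_{i+1}. Decrypting the received ciphertext:
P[1]: E(K, 0b1001) = 0b0011; 0b0100 ⊕ 0b0011 = 0b0111.
P[2]: E(K, 0b0100) = 0b1110; 0b0110 ⊕ 0b1110 = 0b1000.
P[3]: E(K, 0b0110) = 0b0000; 0b0011 ⊕ 0b0000 = 0b0011.
P[4]: E(K, 0b0011) = 0b1101; 0b1101 ⊕ 0b1101 = 0b0000.
P[5]: E(K, 0b1101) = 0b0111; 0b0000 ⊕ 0b0111 = 0b0111.
Blocks that differ from the original plaintext: P[4], P[5].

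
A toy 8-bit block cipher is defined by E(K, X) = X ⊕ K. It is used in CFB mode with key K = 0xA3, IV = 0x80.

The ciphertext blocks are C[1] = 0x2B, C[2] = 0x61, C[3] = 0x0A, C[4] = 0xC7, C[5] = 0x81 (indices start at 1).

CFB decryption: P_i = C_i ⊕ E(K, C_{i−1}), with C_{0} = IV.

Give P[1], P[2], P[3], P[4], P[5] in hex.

P[1] = 0x08, P[2] = 0xE9, P[3] = 0xC8, P[4] = 0x6E, P[5] = 0xE5

P[1]: E(K, 0x80) = 0x23; 0x2B ⊕ 0x23 = 0x08.
P[2]: E(K, 0x2B) = 0x88; 0x61 ⊕ 0x88 = 0xE9.
P[3]: E(K, 0x61) = 0xC2; 0x0A ⊕ 0xC2 = 0xC8.
P[4]: E(K, 0x0A) = 0xA9; 0xC7 ⊕ 0xA9 = 0x6E.
P[5]: E(K, 0xC7) = 0x64; 0x81 ⊕ 0x64 = 0xE5.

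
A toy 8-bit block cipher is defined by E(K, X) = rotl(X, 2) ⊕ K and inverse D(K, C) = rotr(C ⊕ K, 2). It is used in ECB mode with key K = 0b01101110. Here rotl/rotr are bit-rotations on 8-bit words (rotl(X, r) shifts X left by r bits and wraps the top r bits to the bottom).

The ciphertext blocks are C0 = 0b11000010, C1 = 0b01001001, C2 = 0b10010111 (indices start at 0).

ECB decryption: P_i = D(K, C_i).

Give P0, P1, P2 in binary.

P0: D(K, 0b11000010) = 0b00101011.
P1: D(K, 0b01001001) = 0b11001001.
P2: D(K, 0b10010111) = 0b01111110.

P0 = 0b00101011, P1 = 0b11001001, P2 = 0b01111110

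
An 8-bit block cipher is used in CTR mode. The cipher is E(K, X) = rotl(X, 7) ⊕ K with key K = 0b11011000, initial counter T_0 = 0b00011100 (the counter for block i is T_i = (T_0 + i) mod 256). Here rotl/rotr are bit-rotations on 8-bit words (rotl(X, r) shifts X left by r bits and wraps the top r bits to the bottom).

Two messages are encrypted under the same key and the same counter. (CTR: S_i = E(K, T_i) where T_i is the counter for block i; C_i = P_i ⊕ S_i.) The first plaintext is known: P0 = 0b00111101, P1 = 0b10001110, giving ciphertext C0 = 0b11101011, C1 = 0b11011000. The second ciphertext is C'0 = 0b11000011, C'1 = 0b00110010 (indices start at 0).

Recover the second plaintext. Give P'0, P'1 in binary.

P'0 = 0b00010101, P'1 = 0b01100100

In CTR with a reused counter, both messages share the same keystream S_i, so C_i ⊕ C'_i = P_i ⊕ P'_i and thus P'_i = P_i ⊕ C_i ⊕ C'_i.
P'0: 0b00111101 ⊕ 0b11101011 ⊕ 0b11000011 = 0b00010101.
P'1: 0b10001110 ⊕ 0b11011000 ⊕ 0b00110010 = 0b01100100.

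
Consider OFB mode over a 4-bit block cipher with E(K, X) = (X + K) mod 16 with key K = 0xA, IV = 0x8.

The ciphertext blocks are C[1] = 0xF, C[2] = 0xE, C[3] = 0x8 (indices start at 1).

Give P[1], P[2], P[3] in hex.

P[1] = 0xD, P[2] = 0x2, P[3] = 0xE

OFB decryption: S_i = E(K, S_{i−1}) with S_{0} = IV; P_i = C_i ⊕ S_i.
P[1]: S = E(K, 0x8) = 0x2; 0xF ⊕ 0x2 = 0xD.
P[2]: S = E(K, 0x2) = 0xC; 0xE ⊕ 0xC = 0x2.
P[3]: S = E(K, 0xC) = 0x6; 0x8 ⊕ 0x6 = 0xE.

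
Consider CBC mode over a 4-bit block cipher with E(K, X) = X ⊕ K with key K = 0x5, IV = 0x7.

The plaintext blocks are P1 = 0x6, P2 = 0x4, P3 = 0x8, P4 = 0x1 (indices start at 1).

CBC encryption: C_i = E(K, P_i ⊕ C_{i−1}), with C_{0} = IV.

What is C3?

C1: P1 ⊕ 0x7 = 0x1; E(K, 0x1) = 0x4.
C2: P2 ⊕ 0x4 = 0x0; E(K, 0x0) = 0x5.
C3: P3 ⊕ 0x5 = 0xD; E(K, 0xD) = 0x8.

C3 = 0x8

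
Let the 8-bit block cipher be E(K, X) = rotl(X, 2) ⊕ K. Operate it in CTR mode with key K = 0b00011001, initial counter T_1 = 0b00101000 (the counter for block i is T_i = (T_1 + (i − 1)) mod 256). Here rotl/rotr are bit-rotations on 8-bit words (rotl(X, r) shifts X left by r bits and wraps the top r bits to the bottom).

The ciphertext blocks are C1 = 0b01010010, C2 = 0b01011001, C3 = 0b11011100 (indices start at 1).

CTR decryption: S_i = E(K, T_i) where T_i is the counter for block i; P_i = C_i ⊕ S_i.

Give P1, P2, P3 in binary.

P1 = 0b11101011, P2 = 0b11100100, P3 = 0b01101101

P1: T = 0b00101000, S = E(K, T) = 0b10111001; 0b01010010 ⊕ 0b10111001 = 0b11101011.
P2: T = 0b00101001, S = E(K, T) = 0b10111101; 0b01011001 ⊕ 0b10111101 = 0b11100100.
P3: T = 0b00101010, S = E(K, T) = 0b10110001; 0b11011100 ⊕ 0b10110001 = 0b01101101.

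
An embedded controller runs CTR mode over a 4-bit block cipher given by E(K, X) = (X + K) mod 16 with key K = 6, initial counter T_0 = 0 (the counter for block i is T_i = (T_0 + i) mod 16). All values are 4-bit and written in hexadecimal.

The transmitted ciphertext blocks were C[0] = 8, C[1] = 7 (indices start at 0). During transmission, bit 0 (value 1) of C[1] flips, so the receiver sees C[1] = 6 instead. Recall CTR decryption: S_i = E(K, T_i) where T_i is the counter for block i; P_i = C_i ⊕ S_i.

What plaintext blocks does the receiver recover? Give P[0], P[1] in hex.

Only C[1] changed, to 6. In CTR, a change in C_i flips the same bit in P_i only; the keystream is unaffected. Decrypting the received ciphertext:
P[0]: T = 0, S = E(K, T) = 6; 8 ⊕ 6 = E.
P[1]: T = 1, S = E(K, T) = 7; 6 ⊕ 7 = 1.
Blocks that differ from the original plaintext: P[1].

P[0] = E, P[1] = 1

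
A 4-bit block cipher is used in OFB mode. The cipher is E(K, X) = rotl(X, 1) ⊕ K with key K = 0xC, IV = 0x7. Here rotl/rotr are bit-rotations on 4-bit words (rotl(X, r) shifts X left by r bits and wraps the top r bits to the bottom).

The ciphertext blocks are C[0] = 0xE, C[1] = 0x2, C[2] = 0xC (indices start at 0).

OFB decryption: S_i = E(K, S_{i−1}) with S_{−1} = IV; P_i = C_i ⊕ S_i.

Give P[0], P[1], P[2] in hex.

P[0]: S = E(K, 0x7) = 0x2; 0xE ⊕ 0x2 = 0xC.
P[1]: S = E(K, 0x2) = 0x8; 0x2 ⊕ 0x8 = 0xA.
P[2]: S = E(K, 0x8) = 0xD; 0xC ⊕ 0xD = 0x1.

P[0] = 0xC, P[1] = 0xA, P[2] = 0x1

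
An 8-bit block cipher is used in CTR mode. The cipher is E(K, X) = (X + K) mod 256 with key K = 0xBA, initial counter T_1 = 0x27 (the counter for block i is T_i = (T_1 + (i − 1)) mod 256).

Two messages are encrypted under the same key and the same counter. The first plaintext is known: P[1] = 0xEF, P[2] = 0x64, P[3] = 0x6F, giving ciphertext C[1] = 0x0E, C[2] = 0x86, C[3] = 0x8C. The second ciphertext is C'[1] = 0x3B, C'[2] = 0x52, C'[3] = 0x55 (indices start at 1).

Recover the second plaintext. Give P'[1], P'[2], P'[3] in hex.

In CTR with a reused counter, both messages share the same keystream S_i, so C_i ⊕ C'_i = P_i ⊕ P'_i and thus P'_i = P_i ⊕ C_i ⊕ C'_i.
P'[1]: 0xEF ⊕ 0x0E ⊕ 0x3B = 0xDA.
P'[2]: 0x64 ⊕ 0x86 ⊕ 0x52 = 0xB0.
P'[3]: 0x6F ⊕ 0x8C ⊕ 0x55 = 0xB6.

P'[1] = 0xDA, P'[2] = 0xB0, P'[3] = 0xB6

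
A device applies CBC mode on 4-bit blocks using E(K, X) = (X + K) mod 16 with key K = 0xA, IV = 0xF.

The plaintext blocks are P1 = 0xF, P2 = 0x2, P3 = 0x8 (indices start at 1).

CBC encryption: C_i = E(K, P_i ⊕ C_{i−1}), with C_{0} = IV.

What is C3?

C1: P1 ⊕ 0xF = 0x0; E(K, 0x0) = 0xA.
C2: P2 ⊕ 0xA = 0x8; E(K, 0x8) = 0x2.
C3: P3 ⊕ 0x2 = 0xA; E(K, 0xA) = 0x4.

C3 = 0x4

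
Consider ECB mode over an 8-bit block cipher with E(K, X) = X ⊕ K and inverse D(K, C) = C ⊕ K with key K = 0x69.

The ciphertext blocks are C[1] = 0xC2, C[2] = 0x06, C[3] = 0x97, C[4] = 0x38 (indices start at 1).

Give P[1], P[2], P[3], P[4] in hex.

P[1] = 0xAB, P[2] = 0x6F, P[3] = 0xFE, P[4] = 0x51

ECB decryption: P_i = D(K, C_i).
P[1]: D(K, 0xC2) = 0xAB.
P[2]: D(K, 0x06) = 0x6F.
P[3]: D(K, 0x97) = 0xFE.
P[4]: D(K, 0x38) = 0x51.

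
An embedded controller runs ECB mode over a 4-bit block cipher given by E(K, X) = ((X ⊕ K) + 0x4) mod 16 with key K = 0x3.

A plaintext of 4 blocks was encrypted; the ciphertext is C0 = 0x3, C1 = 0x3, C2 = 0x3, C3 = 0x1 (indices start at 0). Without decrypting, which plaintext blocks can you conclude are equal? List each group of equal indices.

P0 = P1 = P2

ECB encrypts each block independently with the same key, so equal ciphertext blocks imply equal plaintext blocks.
C0 = C1 = C2 = 0x3, so P0 = P1 = P2.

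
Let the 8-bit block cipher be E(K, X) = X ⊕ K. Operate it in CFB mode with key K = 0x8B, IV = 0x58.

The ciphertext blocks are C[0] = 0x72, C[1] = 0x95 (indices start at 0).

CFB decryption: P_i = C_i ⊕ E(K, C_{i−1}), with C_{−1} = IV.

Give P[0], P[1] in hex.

P[0] = 0xA1, P[1] = 0x6C

P[0]: E(K, 0x58) = 0xD3; 0x72 ⊕ 0xD3 = 0xA1.
P[1]: E(K, 0x72) = 0xF9; 0x95 ⊕ 0xF9 = 0x6C.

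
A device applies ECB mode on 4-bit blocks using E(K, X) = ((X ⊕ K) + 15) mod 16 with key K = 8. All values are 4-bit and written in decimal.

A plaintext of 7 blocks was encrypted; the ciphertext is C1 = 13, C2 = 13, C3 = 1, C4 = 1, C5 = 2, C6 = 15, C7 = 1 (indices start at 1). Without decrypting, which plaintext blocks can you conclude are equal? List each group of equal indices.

P1 = P2; P3 = P4 = P7

ECB encrypts each block independently with the same key, so equal ciphertext blocks imply equal plaintext blocks.
C1 = C2 = 13, so P1 = P2.
C3 = C4 = C7 = 1, so P3 = P4 = P7.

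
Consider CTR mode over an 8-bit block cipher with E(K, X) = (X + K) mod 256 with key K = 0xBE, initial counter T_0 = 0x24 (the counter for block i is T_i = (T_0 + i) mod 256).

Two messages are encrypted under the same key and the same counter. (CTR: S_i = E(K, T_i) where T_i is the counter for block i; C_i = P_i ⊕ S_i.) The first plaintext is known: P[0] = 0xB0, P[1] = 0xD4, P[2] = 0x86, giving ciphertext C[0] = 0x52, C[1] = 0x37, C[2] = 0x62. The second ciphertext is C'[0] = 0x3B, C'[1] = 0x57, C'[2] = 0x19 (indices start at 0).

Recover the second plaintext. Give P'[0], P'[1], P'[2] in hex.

P'[0] = 0xD9, P'[1] = 0xB4, P'[2] = 0xFD

In CTR with a reused counter, both messages share the same keystream S_i, so C_i ⊕ C'_i = P_i ⊕ P'_i and thus P'_i = P_i ⊕ C_i ⊕ C'_i.
P'[0]: 0xB0 ⊕ 0x52 ⊕ 0x3B = 0xD9.
P'[1]: 0xD4 ⊕ 0x37 ⊕ 0x57 = 0xB4.
P'[2]: 0x86 ⊕ 0x62 ⊕ 0x19 = 0xFD.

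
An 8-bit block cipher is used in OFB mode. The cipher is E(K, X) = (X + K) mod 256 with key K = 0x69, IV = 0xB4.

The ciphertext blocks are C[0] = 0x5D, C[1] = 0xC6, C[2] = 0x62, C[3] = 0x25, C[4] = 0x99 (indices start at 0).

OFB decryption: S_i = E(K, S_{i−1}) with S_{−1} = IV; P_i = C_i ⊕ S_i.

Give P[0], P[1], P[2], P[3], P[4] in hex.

P[0] = 0x40, P[1] = 0x40, P[2] = 0x8D, P[3] = 0x7D, P[4] = 0x58

P[0]: S = E(K, 0xB4) = 0x1D; 0x5D ⊕ 0x1D = 0x40.
P[1]: S = E(K, 0x1D) = 0x86; 0xC6 ⊕ 0x86 = 0x40.
P[2]: S = E(K, 0x86) = 0xEF; 0x62 ⊕ 0xEF = 0x8D.
P[3]: S = E(K, 0xEF) = 0x58; 0x25 ⊕ 0x58 = 0x7D.
P[4]: S = E(K, 0x58) = 0xC1; 0x99 ⊕ 0xC1 = 0x58.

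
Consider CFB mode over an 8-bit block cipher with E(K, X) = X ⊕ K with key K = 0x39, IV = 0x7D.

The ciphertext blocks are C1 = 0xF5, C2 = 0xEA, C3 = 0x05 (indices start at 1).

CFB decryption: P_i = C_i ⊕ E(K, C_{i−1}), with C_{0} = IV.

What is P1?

P1: E(K, 0x7D) = 0x44; 0xF5 ⊕ 0x44 = 0xB1.

P1 = 0xB1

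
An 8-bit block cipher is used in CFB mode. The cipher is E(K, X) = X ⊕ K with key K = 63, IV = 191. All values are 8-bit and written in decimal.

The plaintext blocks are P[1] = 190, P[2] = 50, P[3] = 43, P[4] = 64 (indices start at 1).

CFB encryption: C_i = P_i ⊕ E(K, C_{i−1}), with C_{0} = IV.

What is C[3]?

C[1]: E(K, 191) = 128; 190 ⊕ 128 = 62.
C[2]: E(K, 62) = 1; 50 ⊕ 1 = 51.
C[3]: E(K, 51) = 12; 43 ⊕ 12 = 39.

C[3] = 39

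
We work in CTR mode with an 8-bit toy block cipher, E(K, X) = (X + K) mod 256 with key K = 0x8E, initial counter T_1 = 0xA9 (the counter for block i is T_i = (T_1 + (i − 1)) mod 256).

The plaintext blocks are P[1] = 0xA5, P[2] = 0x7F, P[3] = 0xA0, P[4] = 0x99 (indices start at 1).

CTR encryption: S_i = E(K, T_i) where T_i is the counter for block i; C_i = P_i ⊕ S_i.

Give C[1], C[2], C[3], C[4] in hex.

C[1]: T = 0xA9, S = E(K, T) = 0x37; 0xA5 ⊕ 0x37 = 0x92.
C[2]: T = 0xAA, S = E(K, T) = 0x38; 0x7F ⊕ 0x38 = 0x47.
C[3]: T = 0xAB, S = E(K, T) = 0x39; 0xA0 ⊕ 0x39 = 0x99.
C[4]: T = 0xAC, S = E(K, T) = 0x3A; 0x99 ⊕ 0x3A = 0xA3.

C[1] = 0x92, C[2] = 0x47, C[3] = 0x99, C[4] = 0xA3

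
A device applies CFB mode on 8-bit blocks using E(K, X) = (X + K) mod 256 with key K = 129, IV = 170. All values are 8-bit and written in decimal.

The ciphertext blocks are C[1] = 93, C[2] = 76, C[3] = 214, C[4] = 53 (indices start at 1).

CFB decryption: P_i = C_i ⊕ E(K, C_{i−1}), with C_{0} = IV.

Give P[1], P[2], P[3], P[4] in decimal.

P[1]: E(K, 170) = 43; 93 ⊕ 43 = 118.
P[2]: E(K, 93) = 222; 76 ⊕ 222 = 146.
P[3]: E(K, 76) = 205; 214 ⊕ 205 = 27.
P[4]: E(K, 214) = 87; 53 ⊕ 87 = 98.

P[1] = 118, P[2] = 146, P[3] = 27, P[4] = 98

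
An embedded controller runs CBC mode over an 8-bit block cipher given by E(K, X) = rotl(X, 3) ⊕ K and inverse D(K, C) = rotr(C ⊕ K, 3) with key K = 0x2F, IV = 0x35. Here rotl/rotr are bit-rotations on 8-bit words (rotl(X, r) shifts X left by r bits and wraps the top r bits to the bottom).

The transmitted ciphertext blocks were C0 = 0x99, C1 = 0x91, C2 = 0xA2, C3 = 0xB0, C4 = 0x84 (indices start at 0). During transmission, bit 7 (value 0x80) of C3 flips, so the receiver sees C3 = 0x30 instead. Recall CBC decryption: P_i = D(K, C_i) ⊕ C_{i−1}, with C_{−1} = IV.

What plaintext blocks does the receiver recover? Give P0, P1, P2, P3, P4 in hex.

Only C3 changed, to 0x30. In CBC, a change in C_i garbles P_i and flips the same bit in P_{i+1}. Decrypting the received ciphertext:
P0: D(K, 0x99) = 0xD6; 0xD6 ⊕ 0x35 = 0xE3.
P1: D(K, 0x91) = 0xD7; 0xD7 ⊕ 0x99 = 0x4E.
P2: D(K, 0xA2) = 0xB1; 0xB1 ⊕ 0x91 = 0x20.
P3: D(K, 0x30) = 0xE3; 0xE3 ⊕ 0xA2 = 0x41.
P4: D(K, 0x84) = 0x75; 0x75 ⊕ 0x30 = 0x45.
Blocks that differ from the original plaintext: P3, P4.

P0 = 0xE3, P1 = 0x4E, P2 = 0x20, P3 = 0x41, P4 = 0x45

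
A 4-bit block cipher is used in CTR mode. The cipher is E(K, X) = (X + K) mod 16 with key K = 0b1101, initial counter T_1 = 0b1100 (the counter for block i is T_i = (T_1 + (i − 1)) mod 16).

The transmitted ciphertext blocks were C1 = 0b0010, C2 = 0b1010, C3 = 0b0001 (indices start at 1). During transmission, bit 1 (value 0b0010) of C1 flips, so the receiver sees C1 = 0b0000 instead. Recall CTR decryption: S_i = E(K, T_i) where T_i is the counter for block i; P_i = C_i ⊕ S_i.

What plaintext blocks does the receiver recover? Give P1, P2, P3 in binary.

Only C1 changed, to 0b0000. In CTR, a change in C_i flips the same bit in P_i only; the keystream is unaffected. Decrypting the received ciphertext:
P1: T = 0b1100, S = E(K, T) = 0b1001; 0b0000 ⊕ 0b1001 = 0b1001.
P2: T = 0b1101, S = E(K, T) = 0b1010; 0b1010 ⊕ 0b1010 = 0b0000.
P3: T = 0b1110, S = E(K, T) = 0b1011; 0b0001 ⊕ 0b1011 = 0b1010.
Blocks that differ from the original plaintext: P1.

P1 = 0b1001, P2 = 0b0000, P3 = 0b1010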